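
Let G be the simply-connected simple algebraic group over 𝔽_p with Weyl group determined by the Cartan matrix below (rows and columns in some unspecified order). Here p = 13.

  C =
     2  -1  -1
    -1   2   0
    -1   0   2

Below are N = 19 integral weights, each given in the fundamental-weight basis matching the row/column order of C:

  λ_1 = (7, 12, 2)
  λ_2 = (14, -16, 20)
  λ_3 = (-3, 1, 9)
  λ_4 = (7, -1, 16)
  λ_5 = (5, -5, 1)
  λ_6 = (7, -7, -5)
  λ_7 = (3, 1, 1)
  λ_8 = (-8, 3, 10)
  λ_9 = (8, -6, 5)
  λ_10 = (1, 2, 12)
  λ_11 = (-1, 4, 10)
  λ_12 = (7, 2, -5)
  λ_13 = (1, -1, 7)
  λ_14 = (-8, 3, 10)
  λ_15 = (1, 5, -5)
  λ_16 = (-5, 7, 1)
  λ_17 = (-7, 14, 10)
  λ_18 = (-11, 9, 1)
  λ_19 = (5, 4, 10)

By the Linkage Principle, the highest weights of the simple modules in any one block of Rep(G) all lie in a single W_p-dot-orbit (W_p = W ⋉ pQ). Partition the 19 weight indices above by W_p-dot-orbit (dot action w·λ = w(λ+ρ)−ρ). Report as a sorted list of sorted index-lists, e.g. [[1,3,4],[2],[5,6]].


Dynkin diagram of C (from the 4 off-diagonal −1 entries): A_3.

Each λ_j+ρ reduced to Ā_13; 3-tuples below use C's row order:

  [1] (0, 2, 8);  [2] (0, 2, 8);  [3] (2, 0, 8);  [4] (4, 8, 1);  [5] (2, 4, 2);  [6] (2, 4, 2);  [7] (4, 2, 2);  [8] (4, 3, 4);  [9] (4, 3, 4);  [10] (0, 2, 8);  [11] (0, 2, 8);  [12] (4, 3, 4);  [13] (2, 0, 8);  [14] (4, 3, 4);  [15] (2, 4, 2);  [16] (2, 4, 2);  [17] (4, 2, 2);  [18] (2, 0, 8);  [19] (2, 4, 2)

Linkage partition of the 19 weights (6 classes, p=13):

[[1, 2, 10, 11], [3, 13, 18], [4], [5, 6, 15, 16, 19], [7, 17], [8, 9, 12, 14]]


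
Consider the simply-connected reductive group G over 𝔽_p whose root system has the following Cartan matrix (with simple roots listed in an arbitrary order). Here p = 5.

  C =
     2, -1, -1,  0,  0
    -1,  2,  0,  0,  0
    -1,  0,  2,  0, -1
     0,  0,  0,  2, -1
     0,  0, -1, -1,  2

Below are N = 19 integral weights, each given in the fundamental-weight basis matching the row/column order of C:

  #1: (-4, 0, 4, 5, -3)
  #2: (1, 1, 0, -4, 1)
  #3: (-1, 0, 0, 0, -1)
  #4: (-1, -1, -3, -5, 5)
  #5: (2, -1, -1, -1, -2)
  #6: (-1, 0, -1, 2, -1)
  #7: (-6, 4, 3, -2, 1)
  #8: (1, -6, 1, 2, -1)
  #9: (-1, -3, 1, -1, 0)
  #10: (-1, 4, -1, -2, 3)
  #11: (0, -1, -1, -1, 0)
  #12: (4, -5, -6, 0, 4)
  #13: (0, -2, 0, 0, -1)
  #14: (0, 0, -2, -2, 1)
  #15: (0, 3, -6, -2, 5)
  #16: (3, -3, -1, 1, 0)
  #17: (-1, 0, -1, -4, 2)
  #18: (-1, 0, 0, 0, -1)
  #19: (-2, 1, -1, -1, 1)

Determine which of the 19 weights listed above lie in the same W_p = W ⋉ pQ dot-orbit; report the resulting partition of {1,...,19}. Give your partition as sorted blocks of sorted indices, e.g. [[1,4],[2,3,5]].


Cartan matrix: type A_5 (|W|=720); un-permuting the 5 rows.

Each λ_j+ρ reduced to Ā_5; 5-tuples below use C's row order:

  λ_1+ρ ↦ (0, 1, 1, 0, 1);  λ_2+ρ ↦ (2, 0, 0, 0, 1);  λ_3+ρ ↦ (0, 1, 1, 1, 0);  λ_4+ρ ↦ (0, 1, 0, 3, 0);  λ_5+ρ ↦ (2, 0, 0, 0, 1);  λ_6+ρ ↦ (0, 1, 0, 3, 0);  λ_7+ρ ↦ (3, 1, 1, 0, 0);  λ_8+ρ ↦ (2, 0, 0, 0, 1);  λ_9+ρ ↦ (2, 0, 0, 0, 1);  λ_10+ρ ↦ (0, 1, 0, 3, 0);  λ_11+ρ ↦ (1, 0, 0, 0, 1);  λ_12+ρ ↦ (3, 1, 1, 0, 0);  λ_13+ρ ↦ (0, 1, 1, 1, 0);  λ_14+ρ ↦ (0, 1, 1, 1, 0);  λ_15+ρ ↦ (3, 1, 1, 0, 0);  λ_16+ρ ↦ (2, 0, 0, 0, 1);  λ_17+ρ ↦ (0, 1, 0, 3, 0);  λ_18+ρ ↦ (0, 1, 1, 1, 0);  λ_19+ρ ↦ (0, 1, 1, 0, 1)

Linkage partition of the 19 weights (6 classes, p=5):

[[1, 19], [2, 5, 8, 9, 16], [3, 13, 14, 18], [4, 6, 10, 17], [7, 12, 15], [11]]


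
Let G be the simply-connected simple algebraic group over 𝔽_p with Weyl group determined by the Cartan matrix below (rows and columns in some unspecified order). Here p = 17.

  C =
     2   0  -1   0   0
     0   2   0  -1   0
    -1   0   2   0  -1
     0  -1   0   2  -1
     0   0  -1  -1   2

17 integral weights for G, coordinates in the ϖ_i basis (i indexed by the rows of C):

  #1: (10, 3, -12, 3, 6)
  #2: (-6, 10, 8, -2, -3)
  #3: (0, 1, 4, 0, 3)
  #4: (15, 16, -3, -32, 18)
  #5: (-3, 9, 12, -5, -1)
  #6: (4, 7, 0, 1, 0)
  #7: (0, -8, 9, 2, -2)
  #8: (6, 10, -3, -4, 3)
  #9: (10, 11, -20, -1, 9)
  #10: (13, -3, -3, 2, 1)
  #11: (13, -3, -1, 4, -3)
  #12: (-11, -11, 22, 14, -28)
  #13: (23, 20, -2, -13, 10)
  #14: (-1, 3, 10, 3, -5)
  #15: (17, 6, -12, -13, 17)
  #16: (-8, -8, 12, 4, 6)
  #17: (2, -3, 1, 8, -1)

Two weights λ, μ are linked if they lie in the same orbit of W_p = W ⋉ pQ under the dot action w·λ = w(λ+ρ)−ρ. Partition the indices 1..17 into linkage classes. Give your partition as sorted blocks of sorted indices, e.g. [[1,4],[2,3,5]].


Type A_5, rank 5, |W|=720; reorder rows/cols to standard.

W_17-reps of the 17 weights in Ā_17 (same 5-coord order as C):

    λ_1 → (0, 4, 7, 0, 4)
    λ_2 → (5, 8, 1, 2, 1)
    λ_3 → (1, 2, 5, 1, 4)
    λ_4 → (12, 2, 2, 1, 0)
    λ_5 → (0, 4, 7, 0, 4)
    λ_6 → (5, 8, 1, 2, 1)
    λ_7 → (1, 2, 5, 1, 4)
    λ_8 → (5, 8, 1, 2, 1)
    λ_9 → (3, 2, 2, 7, 0)
    λ_10 → (12, 2, 2, 1, 0)
    λ_11 → (12, 2, 2, 1, 0)
    λ_12 → (1, 2, 5, 1, 4)
    λ_13 → (5, 8, 1, 2, 1)
    λ_14 → (0, 4, 7, 0, 4)
    λ_15 → (1, 2, 5, 1, 4)
    λ_16 → (1, 2, 5, 1, 4)
    λ_17 → (3, 2, 2, 7, 0)

5 distinct reps among the 17 weights ⇒ 5 W_17-linkage classes:

[[1, 5, 14], [2, 6, 8, 13], [3, 7, 12, 15, 16], [4, 10, 11], [9, 17]]


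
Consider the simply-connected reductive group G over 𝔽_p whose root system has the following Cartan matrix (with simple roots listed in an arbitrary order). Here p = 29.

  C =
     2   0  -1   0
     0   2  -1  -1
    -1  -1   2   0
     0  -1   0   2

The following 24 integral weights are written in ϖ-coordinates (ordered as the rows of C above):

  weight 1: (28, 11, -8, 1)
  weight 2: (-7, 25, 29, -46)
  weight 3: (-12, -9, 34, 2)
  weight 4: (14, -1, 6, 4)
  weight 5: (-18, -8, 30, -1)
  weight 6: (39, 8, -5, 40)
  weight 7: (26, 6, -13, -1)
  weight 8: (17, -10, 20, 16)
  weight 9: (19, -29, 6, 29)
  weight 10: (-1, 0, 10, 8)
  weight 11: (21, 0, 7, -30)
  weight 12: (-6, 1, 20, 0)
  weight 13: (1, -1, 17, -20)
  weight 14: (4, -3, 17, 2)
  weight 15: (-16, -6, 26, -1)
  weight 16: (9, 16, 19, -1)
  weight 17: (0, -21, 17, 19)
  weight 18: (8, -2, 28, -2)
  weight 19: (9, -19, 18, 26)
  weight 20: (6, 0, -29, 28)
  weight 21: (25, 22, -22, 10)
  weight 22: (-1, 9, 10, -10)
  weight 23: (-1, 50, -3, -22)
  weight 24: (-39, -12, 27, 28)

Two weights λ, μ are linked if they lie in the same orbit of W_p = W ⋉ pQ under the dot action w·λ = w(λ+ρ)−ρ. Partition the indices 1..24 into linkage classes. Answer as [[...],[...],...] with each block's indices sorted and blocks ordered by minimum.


A_4 Cartan matrix, 4 simple roots permuted; ρ=(1,1,1,1).

Each λ_j+ρ reduced to Ā_29; 4-tuples below use C's row order:

  λ_1 → (15, 0, 7, 5) · λ_2 → (5, 2, 16, 1) · λ_3 → (5, 2, 16, 1) · λ_4 → (15, 0, 7, 5) · λ_5 → (15, 0, 7, 5) · λ_6 → (7, 5, 4, 12) · λ_7 → (15, 0, 7, 5) · λ_8 → (0, 1, 11, 9) · λ_9 → (0, 7, 20, 1) · λ_10 → (0, 1, 11, 9) · λ_11 → (0, 7, 20, 1) · λ_12 → (5, 2, 16, 1) · λ_13 → (1, 18, 1, 0) · λ_14 → (5, 2, 16, 1) · λ_15 → (15, 0, 7, 5) · λ_16 → (0, 1, 11, 9) · λ_17 → (1, 18, 1, 0) · λ_18 → (0, 7, 20, 1) · λ_19 → (1, 18, 1, 0) · λ_20 → (0, 7, 20, 1) · λ_21 → (5, 2, 16, 1) · λ_22 → (0, 1, 11, 9) · λ_23 → (0, 7, 20, 1) · λ_24 → (0, 1, 11, 9)

These 24 weights hit 6 W_29-dot-orbits; sizes (5, 5, 1, 5, 5, 3):

[[1, 4, 5, 7, 15], [2, 3, 12, 14, 21], [6], [8, 10, 16, 22, 24], [9, 11, 18, 20, 23], [13, 17, 19]]


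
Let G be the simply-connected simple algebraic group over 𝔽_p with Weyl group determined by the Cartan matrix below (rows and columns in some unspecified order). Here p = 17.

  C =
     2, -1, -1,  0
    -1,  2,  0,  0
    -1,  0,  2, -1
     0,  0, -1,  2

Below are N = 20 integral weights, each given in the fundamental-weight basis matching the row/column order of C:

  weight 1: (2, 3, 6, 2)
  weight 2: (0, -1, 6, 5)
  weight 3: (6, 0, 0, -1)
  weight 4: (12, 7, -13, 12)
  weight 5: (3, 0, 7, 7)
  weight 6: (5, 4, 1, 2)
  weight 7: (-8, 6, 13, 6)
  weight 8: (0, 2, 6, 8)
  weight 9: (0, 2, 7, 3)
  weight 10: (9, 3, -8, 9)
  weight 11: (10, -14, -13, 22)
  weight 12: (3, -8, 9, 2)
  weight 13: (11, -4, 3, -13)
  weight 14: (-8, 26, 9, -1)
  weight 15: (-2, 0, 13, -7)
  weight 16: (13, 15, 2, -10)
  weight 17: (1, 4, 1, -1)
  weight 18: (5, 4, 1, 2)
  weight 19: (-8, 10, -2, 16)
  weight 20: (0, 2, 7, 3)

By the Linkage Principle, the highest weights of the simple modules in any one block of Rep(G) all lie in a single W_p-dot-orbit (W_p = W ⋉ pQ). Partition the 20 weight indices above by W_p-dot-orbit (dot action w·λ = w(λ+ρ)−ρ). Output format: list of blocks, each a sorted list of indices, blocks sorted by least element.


Dynkin diagram of C (from the 6 off-diagonal −1 entries): A_4.

Folding the 20 weights λ_j+ρ into Ā_17 (reps in the given 4-coord order):

  1: (3, 4, 7, 3)
  2: (1, 0, 7, 6)
  3: (7, 1, 1, 0)
  4: (1, 3, 8, 4)
  5: (1, 3, 8, 4)
  6: (6, 5, 2, 3)
  7: (3, 4, 7, 3)
  8: (1, 0, 7, 6)
  9: (1, 3, 8, 4)
  10: (3, 4, 7, 3)
  11: (6, 5, 2, 3)
  12: (3, 4, 7, 3)
  13: (1, 3, 8, 4)
  14: (3, 4, 7, 3)
  15: (1, 0, 7, 6)
  16: (1, 0, 7, 6)
  17: (2, 5, 2, 0)
  18: (6, 5, 2, 3)
  19: (1, 0, 7, 6)
  20: (1, 3, 8, 4)

The 20 indices split into 6 linkage classes (same alcove rep ⇔ same W_17-dot-orbit):

[[1, 7, 10, 12, 14], [2, 8, 15, 16, 19], [3], [4, 5, 9, 13, 20], [6, 11, 18], [17]]


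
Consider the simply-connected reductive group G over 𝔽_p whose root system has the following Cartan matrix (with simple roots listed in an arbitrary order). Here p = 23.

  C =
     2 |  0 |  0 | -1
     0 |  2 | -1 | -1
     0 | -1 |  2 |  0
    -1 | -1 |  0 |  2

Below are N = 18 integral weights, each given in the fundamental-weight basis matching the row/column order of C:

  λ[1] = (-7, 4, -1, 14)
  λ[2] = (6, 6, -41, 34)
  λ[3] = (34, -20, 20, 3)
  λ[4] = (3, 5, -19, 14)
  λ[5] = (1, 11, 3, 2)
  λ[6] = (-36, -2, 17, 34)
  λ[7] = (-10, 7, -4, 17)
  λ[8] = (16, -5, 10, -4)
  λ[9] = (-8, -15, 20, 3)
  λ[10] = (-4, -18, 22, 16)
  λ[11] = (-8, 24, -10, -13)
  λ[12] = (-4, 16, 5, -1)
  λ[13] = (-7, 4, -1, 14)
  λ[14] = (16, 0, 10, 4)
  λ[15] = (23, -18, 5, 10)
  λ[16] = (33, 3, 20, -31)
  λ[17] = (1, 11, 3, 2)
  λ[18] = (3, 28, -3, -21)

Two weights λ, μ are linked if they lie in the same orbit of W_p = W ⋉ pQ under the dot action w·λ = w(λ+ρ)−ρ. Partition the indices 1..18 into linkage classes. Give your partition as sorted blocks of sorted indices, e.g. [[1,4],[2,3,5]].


Dynkin diagram of C (from the 6 off-diagonal −1 entries): A_4.

Folding the 18 weights λ_j+ρ into Ā_23 (reps in the given 4-coord order):

  λ_1 → (6, 5, 0, 9) · λ_2 → (10, 3, 4, 4) · λ_3 → (2, 12, 4, 3) · λ_4 → (2, 12, 4, 3) · λ_5 → (2, 12, 4, 3) · λ_6 → (6, 1, 0, 5) · λ_7 → (6, 5, 0, 9) · λ_8 → (10, 3, 4, 4) · λ_9 → (10, 3, 4, 4) · λ_10 → (0, 14, 6, 3) · λ_11 → (10, 3, 4, 4) · λ_12 → (0, 14, 6, 3) · λ_13 → (6, 5, 0, 9) · λ_14 → (6, 1, 0, 5) · λ_15 → (6, 1, 0, 5) · λ_16 → (2, 12, 4, 3) · λ_17 → (2, 12, 4, 3) · λ_18 → (10, 3, 4, 4)

Partition of {1..18} into 5 W_23-dot-orbits:

[[1, 7, 13], [2, 8, 9, 11, 18], [3, 4, 5, 16, 17], [6, 14, 15], [10, 12]]


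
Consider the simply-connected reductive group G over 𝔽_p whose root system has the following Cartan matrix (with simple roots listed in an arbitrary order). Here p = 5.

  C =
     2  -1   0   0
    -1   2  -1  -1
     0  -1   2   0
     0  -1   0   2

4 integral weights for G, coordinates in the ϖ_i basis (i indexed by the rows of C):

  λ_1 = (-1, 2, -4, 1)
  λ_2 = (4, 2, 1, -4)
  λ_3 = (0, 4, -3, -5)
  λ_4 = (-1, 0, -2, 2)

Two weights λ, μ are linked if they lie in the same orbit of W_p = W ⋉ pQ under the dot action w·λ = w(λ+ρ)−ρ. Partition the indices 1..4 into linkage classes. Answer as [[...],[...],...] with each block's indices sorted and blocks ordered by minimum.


D_4 Cartan matrix, 4 simple roots permuted; ρ=(1,1,1,1).

λ_j+ρ reflected into Ā_5 (⟨·,θ^∨⟩≤5); 4-tuples as given:

  λ_1 → (0, 0, 3, 2) · λ_2 → (0, 0, 3, 2) · λ_3 → (0, 0, 1, 3) · λ_4 → (0, 0, 1, 3)

Linkage partition of the 4 weights (2 classes, p=5):

[[1, 2], [3, 4]]


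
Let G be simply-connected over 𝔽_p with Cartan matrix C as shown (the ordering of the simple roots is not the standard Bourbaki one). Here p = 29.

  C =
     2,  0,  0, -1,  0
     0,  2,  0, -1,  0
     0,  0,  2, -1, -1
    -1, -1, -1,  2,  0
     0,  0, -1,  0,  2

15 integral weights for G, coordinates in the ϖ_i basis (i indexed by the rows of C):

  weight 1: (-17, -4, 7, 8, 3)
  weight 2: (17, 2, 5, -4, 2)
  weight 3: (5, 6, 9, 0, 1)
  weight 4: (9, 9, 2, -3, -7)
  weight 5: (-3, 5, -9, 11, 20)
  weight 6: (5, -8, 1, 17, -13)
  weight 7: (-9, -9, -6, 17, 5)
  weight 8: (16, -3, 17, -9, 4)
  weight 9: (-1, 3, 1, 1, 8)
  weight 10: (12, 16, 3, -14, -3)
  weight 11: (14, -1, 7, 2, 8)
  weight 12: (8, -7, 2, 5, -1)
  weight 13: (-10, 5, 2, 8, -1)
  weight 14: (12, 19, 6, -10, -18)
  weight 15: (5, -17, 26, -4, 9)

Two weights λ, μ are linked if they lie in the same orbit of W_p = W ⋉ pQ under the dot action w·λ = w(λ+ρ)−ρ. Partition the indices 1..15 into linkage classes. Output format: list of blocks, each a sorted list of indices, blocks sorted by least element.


D_5 Cartan matrix, 5 simple roots permuted; ρ=(1,1,1,1,1).

W_29-reps of the 15 weights in Ā_29 (same 5-coord order as C):

  1: (6, 7, 2, 1, 2);  2: (15, 0, 2, 3, 3);  3: (6, 7, 2, 1, 2);  4: (5, 5, 2, 3, 1);  5: (0, 4, 2, 2, 9);  6: (6, 7, 2, 1, 2);  7: (5, 5, 2, 3, 1);  8: (6, 7, 2, 1, 2);  9: (0, 4, 2, 2, 9);  10: (0, 4, 2, 2, 9);  11: (9, 6, 3, 0, 0);  12: (9, 6, 3, 0, 0);  13: (9, 6, 3, 0, 0);  14: (6, 1, 5, 4, 2);  15: (5, 5, 2, 3, 1)

Partition of {1..15} into 6 W_29-dot-orbits:

[[1, 3, 6, 8], [2], [4, 7, 15], [5, 9, 10], [11, 12, 13], [14]]


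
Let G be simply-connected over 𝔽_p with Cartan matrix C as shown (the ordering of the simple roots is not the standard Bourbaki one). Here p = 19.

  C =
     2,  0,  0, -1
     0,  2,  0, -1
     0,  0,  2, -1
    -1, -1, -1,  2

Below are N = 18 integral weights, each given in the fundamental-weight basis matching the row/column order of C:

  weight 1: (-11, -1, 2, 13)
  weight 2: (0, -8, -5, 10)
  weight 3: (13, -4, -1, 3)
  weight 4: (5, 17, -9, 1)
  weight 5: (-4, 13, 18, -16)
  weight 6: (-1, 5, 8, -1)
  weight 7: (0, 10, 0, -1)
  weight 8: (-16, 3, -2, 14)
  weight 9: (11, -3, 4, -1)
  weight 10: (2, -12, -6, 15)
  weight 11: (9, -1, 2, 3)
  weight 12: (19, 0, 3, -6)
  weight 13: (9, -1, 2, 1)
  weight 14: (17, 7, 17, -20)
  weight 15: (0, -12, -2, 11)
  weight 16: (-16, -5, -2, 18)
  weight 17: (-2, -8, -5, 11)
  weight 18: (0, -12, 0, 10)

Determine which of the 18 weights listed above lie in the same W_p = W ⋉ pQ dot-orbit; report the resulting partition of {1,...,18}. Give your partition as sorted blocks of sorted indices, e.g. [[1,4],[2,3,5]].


D_4 Cartan matrix, 4 simple roots permuted; ρ=(1,1,1,1).

W_19-reps of the 18 weights in Ā_19 (same 4-coord order as C):

    [1] (10, 0, 3, 2)
    [2] (1, 7, 4, 0)
    [3] (14, 3, 0, 1)
    [4] (1, 11, 1, 0)
    [5] (14, 3, 0, 1)
    [6] (0, 6, 9, 0)
    [7] (1, 11, 1, 0)
    [8] (14, 3, 0, 1)
    [9] (10, 0, 3, 2)
    [10] (3, 11, 5, 0)
    [11] (10, 0, 3, 2)
    [12] (14, 3, 0, 1)
    [13] (10, 0, 3, 2)
    [14] (1, 11, 1, 0)
    [15] (1, 11, 1, 0)
    [16] (14, 3, 0, 1)
    [17] (1, 7, 4, 0)
    [18] (1, 11, 1, 0)

6 distinct reps among the 18 weights ⇒ 6 W_19-linkage classes:

[[1, 9, 11, 13], [2, 17], [3, 5, 8, 12, 16], [4, 7, 14, 15, 18], [6], [10]]


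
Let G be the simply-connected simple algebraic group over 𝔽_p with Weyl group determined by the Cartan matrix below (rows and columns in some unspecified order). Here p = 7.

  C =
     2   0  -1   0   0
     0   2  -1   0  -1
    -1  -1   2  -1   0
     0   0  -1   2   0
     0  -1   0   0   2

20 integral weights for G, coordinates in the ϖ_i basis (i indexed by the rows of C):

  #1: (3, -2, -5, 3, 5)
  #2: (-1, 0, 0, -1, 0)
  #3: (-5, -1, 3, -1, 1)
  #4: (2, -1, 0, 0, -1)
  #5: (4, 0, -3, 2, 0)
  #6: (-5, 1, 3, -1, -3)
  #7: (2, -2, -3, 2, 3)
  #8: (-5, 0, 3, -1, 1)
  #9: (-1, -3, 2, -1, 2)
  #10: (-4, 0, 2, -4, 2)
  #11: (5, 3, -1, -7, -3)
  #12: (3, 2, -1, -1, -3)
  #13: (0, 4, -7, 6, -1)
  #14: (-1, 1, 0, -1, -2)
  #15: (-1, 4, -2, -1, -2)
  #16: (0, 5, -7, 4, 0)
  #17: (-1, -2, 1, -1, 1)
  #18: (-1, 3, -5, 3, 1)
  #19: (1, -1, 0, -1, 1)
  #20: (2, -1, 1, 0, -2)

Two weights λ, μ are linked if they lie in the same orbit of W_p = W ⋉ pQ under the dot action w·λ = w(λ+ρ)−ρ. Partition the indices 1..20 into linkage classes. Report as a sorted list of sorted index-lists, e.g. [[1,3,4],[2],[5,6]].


C ↔ D_5 under row/col permutation; |W(D_5)| = 1920.

Folding the 20 weights λ_j+ρ into Ā_7 (reps in the given 5-coord order):

  1: (0, 1, 1, 0, 1);  2: (0, 1, 1, 0, 1);  3: (4, 0, 0, 0, 2);  4: (3, 0, 1, 1, 0);  5: (3, 0, 1, 1, 0);  6: (4, 0, 0, 0, 2);  7: (0, 2, 1, 0, 1);  8: (4, 0, 0, 0, 2);  9: (0, 2, 1, 0, 1);  10: (0, 2, 1, 0, 1);  11: (0, 1, 1, 0, 1);  12: (4, 0, 0, 0, 2);  13: (5, 0, 0, 1, 1);  14: (0, 1, 1, 0, 1);  15: (0, 2, 1, 0, 1);  16: (5, 0, 0, 1, 1);  17: (0, 1, 1, 0, 1);  18: (4, 0, 0, 0, 2);  19: (2, 0, 1, 0, 2);  20: (3, 0, 1, 1, 0)

Grouping the 20 weights by Ā_7-representative: 6 linkage classes.

[[1, 2, 11, 14, 17], [3, 6, 8, 12, 18], [4, 5, 20], [7, 9, 10, 15], [13, 16], [19]]


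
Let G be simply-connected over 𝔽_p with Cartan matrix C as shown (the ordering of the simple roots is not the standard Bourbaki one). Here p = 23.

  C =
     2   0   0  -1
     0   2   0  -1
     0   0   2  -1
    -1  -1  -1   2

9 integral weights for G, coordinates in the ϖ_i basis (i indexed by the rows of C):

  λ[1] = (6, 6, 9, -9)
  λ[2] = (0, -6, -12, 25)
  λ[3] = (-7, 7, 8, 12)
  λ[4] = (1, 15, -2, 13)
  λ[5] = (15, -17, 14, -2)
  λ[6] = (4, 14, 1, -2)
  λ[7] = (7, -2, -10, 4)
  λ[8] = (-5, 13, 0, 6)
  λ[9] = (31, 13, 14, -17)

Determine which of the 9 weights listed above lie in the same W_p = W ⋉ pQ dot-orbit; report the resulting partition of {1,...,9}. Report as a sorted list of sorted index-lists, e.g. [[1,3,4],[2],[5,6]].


D_4 Cartan matrix, 4 simple roots permuted; ρ=(1,1,1,1).

Folding the 9 weights λ_j+ρ into Ā_23 (reps in the given 4-coord order):

    1: (1, 1, 2, 6)
    2: (3, 1, 7, 1)
    3: (1, 1, 2, 6)
    4: (1, 1, 2, 6)
    5: (1, 1, 2, 6)
    6: (4, 14, 1, 1)
    7: (3, 4, 4, 1)
    8: (4, 14, 1, 1)
    9: (1, 1, 2, 6)

The 9 indices split into 4 linkage classes (same alcove rep ⇔ same W_23-dot-orbit):

[[1, 3, 4, 5, 9], [2], [6, 8], [7]]


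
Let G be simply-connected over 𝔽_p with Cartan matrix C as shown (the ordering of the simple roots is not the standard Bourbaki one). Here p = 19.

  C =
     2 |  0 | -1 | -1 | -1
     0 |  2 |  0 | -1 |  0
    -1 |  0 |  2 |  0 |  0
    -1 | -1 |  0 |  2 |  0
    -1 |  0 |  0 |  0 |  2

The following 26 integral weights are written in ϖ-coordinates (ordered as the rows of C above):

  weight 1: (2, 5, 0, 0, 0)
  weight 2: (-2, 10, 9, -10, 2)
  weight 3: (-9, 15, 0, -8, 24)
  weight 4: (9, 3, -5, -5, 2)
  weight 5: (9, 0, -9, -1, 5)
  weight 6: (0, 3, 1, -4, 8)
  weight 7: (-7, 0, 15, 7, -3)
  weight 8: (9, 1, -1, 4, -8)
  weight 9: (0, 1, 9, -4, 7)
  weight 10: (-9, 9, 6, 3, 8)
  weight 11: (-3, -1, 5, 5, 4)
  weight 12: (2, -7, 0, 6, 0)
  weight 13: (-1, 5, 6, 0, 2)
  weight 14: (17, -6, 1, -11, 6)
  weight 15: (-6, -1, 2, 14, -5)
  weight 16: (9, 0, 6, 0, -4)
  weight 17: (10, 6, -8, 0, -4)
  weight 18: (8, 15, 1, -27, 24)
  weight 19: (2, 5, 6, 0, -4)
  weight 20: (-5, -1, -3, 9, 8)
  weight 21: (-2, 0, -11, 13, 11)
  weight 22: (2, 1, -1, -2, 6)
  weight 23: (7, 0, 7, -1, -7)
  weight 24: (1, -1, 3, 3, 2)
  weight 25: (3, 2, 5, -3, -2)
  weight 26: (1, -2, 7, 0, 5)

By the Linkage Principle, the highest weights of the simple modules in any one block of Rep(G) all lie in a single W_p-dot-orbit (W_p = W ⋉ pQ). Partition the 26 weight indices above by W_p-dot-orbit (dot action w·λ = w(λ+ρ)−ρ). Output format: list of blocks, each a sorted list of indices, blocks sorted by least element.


C ↔ D_5 under row/col permutation; |W(D_5)| = 1920.

Ā_19 reps of the 26 weights (D_5, coords as presented):

  1: (3, 6, 1, 1, 1) · 2: (2, 1, 0, 1, 7) · 3: (0, 6, 7, 1, 3) · 4: (2, 0, 4, 4, 3) · 5: (2, 1, 8, 0, 6) · 6: (2, 1, 0, 1, 7) · 7: (2, 1, 8, 0, 6) · 8: (2, 1, 0, 1, 7) · 9: (2, 1, 8, 0, 6) · 10: (3, 6, 1, 1, 1) · 11: (2, 0, 4, 4, 3) · 12: (3, 6, 1, 1, 1) · 13: (0, 6, 7, 1, 3) · 14: (1, 1, 6, 2, 1) · 15: (2, 0, 4, 4, 3) · 16: (0, 6, 7, 1, 3) · 17: (0, 6, 7, 1, 3) · 18: (2, 1, 0, 1, 7) · 19: (0, 6, 7, 1, 3) · 20: (2, 0, 4, 4, 3) · 21: (3, 6, 1, 1, 1) · 22: (2, 1, 0, 1, 7) · 23: (2, 1, 8, 0, 6) · 24: (2, 0, 4, 4, 3) · 25: (1, 1, 6, 2, 1) · 26: (2, 1, 8, 0, 6)

Grouping the 26 weights by Ā_19-representative: 6 linkage classes.

[[1, 10, 12, 21], [2, 6, 8, 18, 22], [3, 13, 16, 17, 19], [4, 11, 15, 20, 24], [5, 7, 9, 23, 26], [14, 25]]


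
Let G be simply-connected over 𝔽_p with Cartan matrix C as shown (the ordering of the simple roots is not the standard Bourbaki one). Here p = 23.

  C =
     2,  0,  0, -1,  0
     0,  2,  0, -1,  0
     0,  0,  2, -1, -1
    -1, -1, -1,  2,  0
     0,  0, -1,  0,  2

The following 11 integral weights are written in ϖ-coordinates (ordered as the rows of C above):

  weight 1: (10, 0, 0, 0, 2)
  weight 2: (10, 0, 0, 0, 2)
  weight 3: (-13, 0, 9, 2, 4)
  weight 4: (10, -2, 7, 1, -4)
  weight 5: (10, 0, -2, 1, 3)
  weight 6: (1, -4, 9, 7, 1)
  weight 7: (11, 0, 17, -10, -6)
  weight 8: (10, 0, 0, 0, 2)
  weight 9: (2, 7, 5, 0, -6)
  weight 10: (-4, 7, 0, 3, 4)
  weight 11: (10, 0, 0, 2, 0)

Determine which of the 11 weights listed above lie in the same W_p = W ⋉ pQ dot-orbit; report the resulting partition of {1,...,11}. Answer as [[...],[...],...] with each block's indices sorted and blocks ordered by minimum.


Cartan matrix: type D_5 (|W|=1920); un-permuting the 5 rows.

λ_j+ρ reflected into Ā_23 (⟨·,θ^∨⟩≤23); 5-tuples as given:

  [1] (11, 1, 1, 1, 3) · [2] (11, 1, 1, 1, 3) · [3] (3, 8, 1, 1, 5) · [4] (11, 1, 1, 1, 3) · [5] (11, 1, 1, 1, 3) · [6] (2, 3, 2, 1, 2) · [7] (3, 8, 1, 1, 5) · [8] (11, 1, 1, 1, 3) · [9] (3, 8, 1, 1, 5) · [10] (3, 8, 1, 1, 5) · [11] (11, 1, 1, 3, 1)

4 distinct reps among the 11 weights ⇒ 4 W_23-linkage classes:

[[1, 2, 4, 5, 8], [3, 7, 9, 10], [6], [11]]


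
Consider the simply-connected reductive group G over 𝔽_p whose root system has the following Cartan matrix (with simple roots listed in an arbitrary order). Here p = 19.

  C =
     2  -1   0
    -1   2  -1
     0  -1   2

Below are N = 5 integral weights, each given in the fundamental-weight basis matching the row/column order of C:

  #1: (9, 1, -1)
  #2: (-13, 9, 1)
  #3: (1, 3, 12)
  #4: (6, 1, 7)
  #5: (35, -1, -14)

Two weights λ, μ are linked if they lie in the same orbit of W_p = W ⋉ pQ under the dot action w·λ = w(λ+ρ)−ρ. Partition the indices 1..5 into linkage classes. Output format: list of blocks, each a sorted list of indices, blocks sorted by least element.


A_3 Cartan matrix, 3 simple roots permuted; ρ=(1,1,1).

Each λ_j+ρ reduced to Ā_19; 3-tuples below use C's row order:

    [1] (10, 2, 0)
    [2] (10, 2, 0)
    [3] (2, 4, 13)
    [4] (7, 2, 8)
    [5] (2, 4, 13)

Linkage partition of the 5 weights (3 classes, p=19):

[[1, 2], [3, 5], [4]]


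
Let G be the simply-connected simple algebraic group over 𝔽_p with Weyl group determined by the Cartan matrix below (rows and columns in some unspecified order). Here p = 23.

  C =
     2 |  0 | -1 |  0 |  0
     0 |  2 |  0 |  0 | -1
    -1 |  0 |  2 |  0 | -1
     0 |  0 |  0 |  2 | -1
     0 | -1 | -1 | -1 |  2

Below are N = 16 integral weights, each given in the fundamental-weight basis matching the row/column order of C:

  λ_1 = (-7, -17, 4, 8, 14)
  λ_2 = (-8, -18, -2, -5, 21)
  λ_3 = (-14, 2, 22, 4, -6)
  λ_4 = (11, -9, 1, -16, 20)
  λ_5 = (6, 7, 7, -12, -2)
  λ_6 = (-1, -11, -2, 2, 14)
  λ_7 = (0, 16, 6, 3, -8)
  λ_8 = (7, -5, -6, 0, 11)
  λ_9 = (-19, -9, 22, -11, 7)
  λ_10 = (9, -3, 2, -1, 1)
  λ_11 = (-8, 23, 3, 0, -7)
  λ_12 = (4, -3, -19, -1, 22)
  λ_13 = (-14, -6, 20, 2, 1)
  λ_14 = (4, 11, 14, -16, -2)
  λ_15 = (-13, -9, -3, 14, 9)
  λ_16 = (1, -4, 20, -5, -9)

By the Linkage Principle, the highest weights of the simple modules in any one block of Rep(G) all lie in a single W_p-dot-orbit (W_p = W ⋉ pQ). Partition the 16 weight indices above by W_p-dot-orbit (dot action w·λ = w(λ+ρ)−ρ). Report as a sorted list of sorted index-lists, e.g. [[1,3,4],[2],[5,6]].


Dynkin diagram of C (from the 8 off-diagonal −1 entries): D_5.

λ_j+ρ reflected into Ā_23 (⟨·,θ^∨⟩≤23); 5-tuples as given:

  λ_1+ρ ↦ (1, 10, 0, 3, 4);  λ_2+ρ ↦ (1, 10, 0, 3, 4);  λ_3+ρ ↦ (10, 2, 3, 0, 0);  λ_4+ρ ↦ (0, 4, 2, 3, 6);  λ_5+ρ ↦ (3, 4, 4, 1, 3);  λ_6+ρ ↦ (1, 10, 0, 3, 4);  λ_7+ρ ↦ (1, 10, 0, 3, 4);  λ_8+ρ ↦ (3, 4, 4, 1, 3);  λ_9+ρ ↦ (10, 2, 3, 0, 0);  λ_10+ρ ↦ (10, 2, 3, 0, 0);  λ_11+ρ ↦ (1, 10, 0, 3, 4);  λ_12+ρ ↦ (10, 2, 3, 0, 0);  λ_13+ρ ↦ (10, 2, 3, 0, 0);  λ_14+ρ ↦ (3, 4, 4, 1, 3);  λ_15+ρ ↦ (0, 4, 2, 3, 6);  λ_16+ρ ↦ (0, 4, 2, 3, 6)

Grouping the 16 weights by Ā_23-representative: 4 linkage classes.

[[1, 2, 6, 7, 11], [3, 9, 10, 12, 13], [4, 15, 16], [5, 8, 14]]


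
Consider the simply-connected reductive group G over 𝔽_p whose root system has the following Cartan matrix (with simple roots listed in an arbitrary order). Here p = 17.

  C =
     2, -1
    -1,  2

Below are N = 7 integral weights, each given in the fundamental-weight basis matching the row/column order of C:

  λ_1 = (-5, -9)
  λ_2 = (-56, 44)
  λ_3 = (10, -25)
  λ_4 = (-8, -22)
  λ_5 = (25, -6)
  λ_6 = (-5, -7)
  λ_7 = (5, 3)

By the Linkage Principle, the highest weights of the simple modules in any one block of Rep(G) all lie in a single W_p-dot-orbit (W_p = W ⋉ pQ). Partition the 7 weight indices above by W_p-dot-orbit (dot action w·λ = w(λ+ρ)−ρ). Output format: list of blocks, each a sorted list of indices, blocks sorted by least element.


A_2 Cartan matrix, 2 simple roots permuted; ρ=(1,1).

Ā_17 reps of the 7 weights (A_2, coords as presented):

  λ_1+ρ ↦ (8, 4) · λ_2+ρ ↦ (6, 4) · λ_3+ρ ↦ (6, 4) · λ_4+ρ ↦ (6, 4) · λ_5+ρ ↦ (8, 4) · λ_6+ρ ↦ (6, 4) · λ_7+ρ ↦ (6, 4)

Linkage partition of the 7 weights (2 classes, p=17):

[[1, 5], [2, 3, 4, 6, 7]]


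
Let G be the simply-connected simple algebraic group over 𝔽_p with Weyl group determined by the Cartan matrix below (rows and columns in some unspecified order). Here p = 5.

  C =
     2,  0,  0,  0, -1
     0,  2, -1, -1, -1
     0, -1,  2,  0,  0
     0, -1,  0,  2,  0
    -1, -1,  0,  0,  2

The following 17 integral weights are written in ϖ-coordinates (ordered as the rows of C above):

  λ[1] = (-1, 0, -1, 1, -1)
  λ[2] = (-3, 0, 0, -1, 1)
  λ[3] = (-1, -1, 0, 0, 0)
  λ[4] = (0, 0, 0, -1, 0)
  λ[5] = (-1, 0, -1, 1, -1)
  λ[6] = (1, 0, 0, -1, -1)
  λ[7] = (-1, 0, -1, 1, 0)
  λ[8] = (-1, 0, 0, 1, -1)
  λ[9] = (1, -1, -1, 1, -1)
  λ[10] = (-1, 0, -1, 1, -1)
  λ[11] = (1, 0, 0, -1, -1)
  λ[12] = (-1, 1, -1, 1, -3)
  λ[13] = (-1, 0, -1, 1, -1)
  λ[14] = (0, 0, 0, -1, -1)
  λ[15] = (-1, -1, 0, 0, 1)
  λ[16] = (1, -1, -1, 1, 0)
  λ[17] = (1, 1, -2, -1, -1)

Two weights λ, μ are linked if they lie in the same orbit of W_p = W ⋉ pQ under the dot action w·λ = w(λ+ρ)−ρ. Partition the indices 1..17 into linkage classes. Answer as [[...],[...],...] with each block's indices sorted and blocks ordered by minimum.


Dynkin diagram of C (from the 8 off-diagonal −1 entries): D_5.

Alcove-folded reps (p=5, 17 weights, presented ϖ-order):

  λ_1+ρ ↦ (0, 1, 0, 2, 0) · λ_2+ρ ↦ (2, 1, 1, 0, 0) · λ_3+ρ ↦ (0, 0, 1, 1, 1) · λ_4+ρ ↦ (1, 1, 1, 0, 0) · λ_5+ρ ↦ (0, 1, 0, 2, 0) · λ_6+ρ ↦ (2, 1, 1, 0, 0) · λ_7+ρ ↦ (0, 1, 0, 2, 0) · λ_8+ρ ↦ (0, 1, 1, 2, 0) · λ_9+ρ ↦ (2, 0, 0, 2, 0) · λ_10+ρ ↦ (0, 1, 0, 2, 0) · λ_11+ρ ↦ (2, 1, 1, 0, 0) · λ_12+ρ ↦ (2, 0, 0, 2, 0) · λ_13+ρ ↦ (0, 1, 0, 2, 0) · λ_14+ρ ↦ (1, 1, 1, 0, 0) · λ_15+ρ ↦ (0, 0, 1, 1, 1) · λ_16+ρ ↦ (2, 0, 0, 2, 0) · λ_17+ρ ↦ (2, 1, 1, 0, 0)

Linkage partition of the 17 weights (6 classes, p=5):

[[1, 5, 7, 10, 13], [2, 6, 11, 17], [3, 15], [4, 14], [8], [9, 12, 16]]


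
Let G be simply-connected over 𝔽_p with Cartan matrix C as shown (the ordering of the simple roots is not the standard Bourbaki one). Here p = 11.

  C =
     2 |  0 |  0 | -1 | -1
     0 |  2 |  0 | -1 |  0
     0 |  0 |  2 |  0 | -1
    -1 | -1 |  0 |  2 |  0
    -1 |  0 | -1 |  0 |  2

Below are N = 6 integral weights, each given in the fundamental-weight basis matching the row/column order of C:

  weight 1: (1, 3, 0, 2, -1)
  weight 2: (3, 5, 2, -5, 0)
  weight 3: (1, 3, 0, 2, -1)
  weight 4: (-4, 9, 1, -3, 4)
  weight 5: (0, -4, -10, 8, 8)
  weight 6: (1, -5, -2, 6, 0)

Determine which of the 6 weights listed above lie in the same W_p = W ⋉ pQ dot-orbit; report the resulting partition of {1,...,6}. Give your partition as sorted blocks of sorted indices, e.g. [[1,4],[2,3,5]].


Cartan matrix: type A_5 (|W|=720); un-permuting the 5 rows.

Ā_11 reps of the 6 weights (A_5, coords as presented):

  1: (2, 4, 1, 3, 0) · 2: (0, 2, 3, 4, 1) · 3: (2, 4, 1, 3, 0) · 4: (2, 4, 1, 3, 0) · 5: (1, 5, 1, 1, 0) · 6: (2, 4, 1, 3, 0)

These 6 weights hit 3 W_11-dot-orbits; sizes (4, 1, 1):

[[1, 3, 4, 6], [2], [5]]


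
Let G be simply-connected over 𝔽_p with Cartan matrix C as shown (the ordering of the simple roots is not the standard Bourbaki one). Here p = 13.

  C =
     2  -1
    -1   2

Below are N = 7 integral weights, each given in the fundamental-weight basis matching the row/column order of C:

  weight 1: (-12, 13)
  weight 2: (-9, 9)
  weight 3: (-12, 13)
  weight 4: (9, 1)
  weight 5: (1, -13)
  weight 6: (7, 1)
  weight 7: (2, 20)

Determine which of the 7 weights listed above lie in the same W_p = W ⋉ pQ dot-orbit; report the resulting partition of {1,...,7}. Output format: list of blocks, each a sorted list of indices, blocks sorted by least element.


Root system A_2: the 2×2 matrix C matches after relabeling.

λ_j+ρ reflected into Ā_13 (⟨·,θ^∨⟩≤13); 2-tuples as given:

  λ_1+ρ ↦ (10, 2);  λ_2+ρ ↦ (8, 2);  λ_3+ρ ↦ (10, 2);  λ_4+ρ ↦ (10, 2);  λ_5+ρ ↦ (10, 2);  λ_6+ρ ↦ (8, 2);  λ_7+ρ ↦ (8, 2)

Linkage partition of the 7 weights (2 classes, p=13):

[[1, 3, 4, 5], [2, 6, 7]]


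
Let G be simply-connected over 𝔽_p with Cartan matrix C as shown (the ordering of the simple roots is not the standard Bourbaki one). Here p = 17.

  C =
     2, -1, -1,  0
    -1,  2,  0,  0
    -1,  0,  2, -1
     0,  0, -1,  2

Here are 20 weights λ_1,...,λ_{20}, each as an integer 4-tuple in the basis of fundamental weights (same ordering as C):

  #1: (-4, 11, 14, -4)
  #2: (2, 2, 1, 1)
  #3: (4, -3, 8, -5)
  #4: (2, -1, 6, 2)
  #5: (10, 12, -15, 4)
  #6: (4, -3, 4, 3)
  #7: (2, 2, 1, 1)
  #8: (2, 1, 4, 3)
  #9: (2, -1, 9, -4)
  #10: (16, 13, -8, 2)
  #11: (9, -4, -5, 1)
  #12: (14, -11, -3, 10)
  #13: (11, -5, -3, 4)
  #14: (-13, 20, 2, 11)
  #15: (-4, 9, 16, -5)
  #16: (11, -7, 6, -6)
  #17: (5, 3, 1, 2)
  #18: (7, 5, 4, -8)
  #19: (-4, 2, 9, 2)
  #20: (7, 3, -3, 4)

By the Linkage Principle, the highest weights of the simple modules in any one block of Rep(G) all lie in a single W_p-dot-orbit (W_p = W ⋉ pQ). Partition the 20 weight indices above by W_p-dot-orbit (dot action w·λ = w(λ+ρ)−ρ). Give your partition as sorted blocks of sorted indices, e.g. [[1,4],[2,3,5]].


Root system A_4: the 4×4 matrix C matches after relabeling.

Ā_17 reps of the 20 weights (A_4, coords as presented):

  λ_1+ρ ↦ (3, 2, 5, 4)
  λ_2+ρ ↦ (3, 3, 2, 2)
  λ_3+ρ ↦ (3, 2, 5, 4)
  λ_4+ρ ↦ (3, 0, 7, 3)
  λ_5+ρ ↦ (3, 3, 2, 2)
  λ_6+ρ ↦ (3, 2, 5, 4)
  λ_7+ρ ↦ (3, 3, 2, 2)
  λ_8+ρ ↦ (3, 2, 5, 4)
  λ_9+ρ ↦ (3, 0, 7, 3)
  λ_10+ρ ↦ (3, 0, 7, 3)
  λ_11+ρ ↦ (3, 3, 2, 2)
  λ_12+ρ ↦ (3, 3, 2, 2)
  λ_13+ρ ↦ (6, 4, 2, 3)
  λ_14+ρ ↦ (3, 2, 5, 4)
  λ_15+ρ ↦ (3, 0, 7, 3)
  λ_16+ρ ↦ (6, 4, 2, 3)
  λ_17+ρ ↦ (6, 4, 2, 3)
  λ_18+ρ ↦ (6, 4, 2, 3)
  λ_19+ρ ↦ (3, 0, 7, 3)
  λ_20+ρ ↦ (6, 4, 2, 3)

The 20 indices split into 4 linkage classes (same alcove rep ⇔ same W_17-dot-orbit):

[[1, 3, 6, 8, 14], [2, 5, 7, 11, 12], [4, 9, 10, 15, 19], [13, 16, 17, 18, 20]]


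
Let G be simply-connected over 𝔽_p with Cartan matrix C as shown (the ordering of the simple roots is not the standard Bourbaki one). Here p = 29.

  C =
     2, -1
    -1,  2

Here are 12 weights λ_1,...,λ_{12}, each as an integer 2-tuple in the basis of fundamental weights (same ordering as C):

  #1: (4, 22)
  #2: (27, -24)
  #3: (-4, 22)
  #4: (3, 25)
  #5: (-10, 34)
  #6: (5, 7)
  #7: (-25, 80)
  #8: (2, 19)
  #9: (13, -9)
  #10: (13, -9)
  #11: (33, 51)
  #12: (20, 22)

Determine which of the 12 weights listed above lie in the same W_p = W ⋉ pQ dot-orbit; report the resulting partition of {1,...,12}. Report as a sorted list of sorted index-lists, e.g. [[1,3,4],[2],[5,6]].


Root system A_2: the 2×2 matrix C matches after relabeling.

W_29-reps of the 12 weights in Ā_29 (same 2-coord order as C):

  1: (5, 23);  2: (5, 23);  3: (3, 20);  4: (3, 25);  5: (3, 20);  6: (6, 8);  7: (5, 23);  8: (3, 20);  9: (6, 8);  10: (6, 8);  11: (5, 23);  12: (6, 8)

These 12 weights hit 4 W_29-dot-orbits; sizes (4, 3, 1, 4):

[[1, 2, 7, 11], [3, 5, 8], [4], [6, 9, 10, 12]]


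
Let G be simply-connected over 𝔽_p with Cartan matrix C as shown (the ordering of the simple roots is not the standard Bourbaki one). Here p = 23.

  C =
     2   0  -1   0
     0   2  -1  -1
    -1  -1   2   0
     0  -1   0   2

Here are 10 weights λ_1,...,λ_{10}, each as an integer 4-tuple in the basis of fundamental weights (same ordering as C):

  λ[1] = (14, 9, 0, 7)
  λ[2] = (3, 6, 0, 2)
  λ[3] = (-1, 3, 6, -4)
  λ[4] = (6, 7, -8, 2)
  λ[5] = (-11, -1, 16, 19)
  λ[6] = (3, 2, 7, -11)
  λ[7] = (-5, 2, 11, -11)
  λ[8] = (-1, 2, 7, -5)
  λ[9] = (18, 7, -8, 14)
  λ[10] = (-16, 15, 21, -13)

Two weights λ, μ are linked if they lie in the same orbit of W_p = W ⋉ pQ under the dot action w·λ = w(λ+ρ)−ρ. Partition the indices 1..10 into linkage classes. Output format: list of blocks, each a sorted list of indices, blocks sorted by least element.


Dynkin diagram of C (from the 6 off-diagonal −1 entries): A_4.

λ_j+ρ reflected into Ā_23 (⟨·,θ^∨⟩≤23); 4-tuples as given:

  λ_1+ρ ↦ (4, 7, 1, 3)
  λ_2+ρ ↦ (4, 7, 1, 3)
  λ_3+ρ ↦ (0, 1, 7, 3)
  λ_4+ρ ↦ (0, 1, 7, 3)
  λ_5+ρ ↦ (4, 0, 3, 6)
  λ_6+ρ ↦ (4, 7, 1, 3)
  λ_7+ρ ↦ (4, 7, 1, 3)
  λ_8+ρ ↦ (0, 1, 7, 3)
  λ_9+ρ ↦ (0, 1, 7, 3)
  λ_10+ρ ↦ (0, 1, 7, 3)

Partition of {1..10} into 3 W_23-dot-orbits:

[[1, 2, 6, 7], [3, 4, 8, 9, 10], [5]]


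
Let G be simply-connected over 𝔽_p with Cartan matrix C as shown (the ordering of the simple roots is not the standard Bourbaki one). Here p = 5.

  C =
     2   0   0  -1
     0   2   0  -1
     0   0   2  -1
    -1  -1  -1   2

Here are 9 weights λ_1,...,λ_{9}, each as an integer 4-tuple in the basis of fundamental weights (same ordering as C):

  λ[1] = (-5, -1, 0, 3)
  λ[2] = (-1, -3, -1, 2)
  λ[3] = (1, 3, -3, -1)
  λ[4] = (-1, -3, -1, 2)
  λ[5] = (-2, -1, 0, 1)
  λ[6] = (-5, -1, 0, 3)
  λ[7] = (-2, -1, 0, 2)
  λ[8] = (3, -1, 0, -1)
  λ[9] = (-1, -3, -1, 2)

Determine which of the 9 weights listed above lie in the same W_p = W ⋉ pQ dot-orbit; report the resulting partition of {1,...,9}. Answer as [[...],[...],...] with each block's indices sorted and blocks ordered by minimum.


C ↔ D_4 under row/col permutation; |W(D_4)| = 192.

W_5-reps of the 9 weights in Ā_5 (same 4-coord order as C):

  [1] (4, 0, 1, 0);  [2] (0, 2, 0, 1);  [3] (0, 2, 0, 1);  [4] (0, 2, 0, 1);  [5] (1, 0, 1, 1);  [6] (4, 0, 1, 0);  [7] (1, 0, 1, 1);  [8] (4, 0, 1, 0);  [9] (0, 2, 0, 1)

The 9 indices split into 3 linkage classes (same alcove rep ⇔ same W_5-dot-orbit):

[[1, 6, 8], [2, 3, 4, 9], [5, 7]]


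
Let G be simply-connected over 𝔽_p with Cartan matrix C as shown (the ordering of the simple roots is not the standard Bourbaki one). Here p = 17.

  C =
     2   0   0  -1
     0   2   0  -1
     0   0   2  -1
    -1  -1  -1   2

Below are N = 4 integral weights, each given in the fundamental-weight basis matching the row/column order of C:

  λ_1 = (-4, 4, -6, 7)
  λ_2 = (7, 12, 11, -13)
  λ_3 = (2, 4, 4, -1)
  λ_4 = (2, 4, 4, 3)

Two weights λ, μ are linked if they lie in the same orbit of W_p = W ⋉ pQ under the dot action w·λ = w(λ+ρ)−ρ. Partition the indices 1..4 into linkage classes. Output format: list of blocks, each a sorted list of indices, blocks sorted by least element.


Cartan matrix: type D_4 (|W|=192); un-permuting the 4 rows.

Alcove-folded reps (p=17, 4 weights, presented ϖ-order):

  λ_1+ρ ↦ (3, 5, 5, 0)
  λ_2+ρ ↦ (4, 1, 0, 4)
  λ_3+ρ ↦ (3, 5, 5, 0)
  λ_4+ρ ↦ (3, 5, 5, 0)

These 4 weights hit 2 W_17-dot-orbits; sizes (3, 1):

[[1, 3, 4], [2]]


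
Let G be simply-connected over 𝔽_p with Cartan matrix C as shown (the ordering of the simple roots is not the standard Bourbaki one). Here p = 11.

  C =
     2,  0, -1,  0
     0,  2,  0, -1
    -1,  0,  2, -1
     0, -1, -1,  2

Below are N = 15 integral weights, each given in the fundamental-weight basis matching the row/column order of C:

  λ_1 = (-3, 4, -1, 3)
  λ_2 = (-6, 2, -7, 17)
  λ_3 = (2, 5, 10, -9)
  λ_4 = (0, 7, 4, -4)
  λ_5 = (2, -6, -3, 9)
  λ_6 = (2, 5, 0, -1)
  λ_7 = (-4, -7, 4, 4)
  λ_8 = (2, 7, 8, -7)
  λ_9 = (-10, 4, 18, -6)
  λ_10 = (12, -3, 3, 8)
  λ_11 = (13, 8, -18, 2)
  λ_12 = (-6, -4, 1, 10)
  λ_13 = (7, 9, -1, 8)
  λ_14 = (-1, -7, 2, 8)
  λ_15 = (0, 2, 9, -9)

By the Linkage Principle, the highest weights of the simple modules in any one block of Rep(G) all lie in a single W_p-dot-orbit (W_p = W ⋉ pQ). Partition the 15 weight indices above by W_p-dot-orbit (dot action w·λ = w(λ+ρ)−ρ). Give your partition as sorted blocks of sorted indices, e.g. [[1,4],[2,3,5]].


A_4 Cartan matrix, 4 simple roots permuted; ρ=(1,1,1,1).

Each λ_j+ρ reduced to Ā_11; 4-tuples below use C's row order:

  λ_1+ρ ↦ (0, 5, 2, 2)
  λ_2+ρ ↦ (3, 6, 1, 0)
  λ_3+ρ ↦ (0, 1, 3, 5)
  λ_4+ρ ↦ (1, 5, 2, 3)
  λ_5+ρ ↦ (1, 5, 2, 3)
  λ_6+ρ ↦ (3, 6, 1, 0)
  λ_7+ρ ↦ (3, 5, 1, 1)
  λ_8+ρ ↦ (0, 1, 3, 5)
  λ_9+ρ ↦ (1, 5, 2, 3)
  λ_10+ρ ↦ (0, 5, 2, 2)
  λ_11+ρ ↦ (0, 1, 3, 5)
  λ_12+ρ ↦ (0, 1, 3, 5)
  λ_13+ρ ↦ (0, 1, 3, 5)
  λ_14+ρ ↦ (1, 5, 2, 3)
  λ_15+ρ ↦ (1, 5, 2, 3)

Grouping the 15 weights by Ā_11-representative: 5 linkage classes.

[[1, 10], [2, 6], [3, 8, 11, 12, 13], [4, 5, 9, 14, 15], [7]]


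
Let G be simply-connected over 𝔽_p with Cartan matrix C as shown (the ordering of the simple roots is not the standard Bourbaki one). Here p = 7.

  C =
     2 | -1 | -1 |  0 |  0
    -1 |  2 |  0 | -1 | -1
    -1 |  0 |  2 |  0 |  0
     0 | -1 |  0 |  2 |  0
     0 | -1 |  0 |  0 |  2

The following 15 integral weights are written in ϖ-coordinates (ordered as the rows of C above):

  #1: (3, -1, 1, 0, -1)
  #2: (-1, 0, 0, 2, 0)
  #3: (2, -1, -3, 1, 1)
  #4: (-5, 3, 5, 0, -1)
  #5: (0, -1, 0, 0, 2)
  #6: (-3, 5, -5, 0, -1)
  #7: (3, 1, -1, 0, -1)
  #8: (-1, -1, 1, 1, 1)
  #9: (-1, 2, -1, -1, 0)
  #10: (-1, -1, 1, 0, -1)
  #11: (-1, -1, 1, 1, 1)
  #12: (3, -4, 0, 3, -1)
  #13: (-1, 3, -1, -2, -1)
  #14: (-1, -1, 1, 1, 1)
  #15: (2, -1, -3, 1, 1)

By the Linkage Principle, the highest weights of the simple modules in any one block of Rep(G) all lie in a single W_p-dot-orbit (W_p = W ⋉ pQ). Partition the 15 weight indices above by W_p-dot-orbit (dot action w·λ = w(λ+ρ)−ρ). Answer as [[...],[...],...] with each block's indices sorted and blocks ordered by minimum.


D_5 Cartan matrix, 5 simple roots permuted; ρ=(1,1,1,1,1).

Folding the 15 weights λ_j+ρ into Ā_7 (reps in the given 5-coord order):

  λ_1 → (0, 0, 2, 1, 0) · λ_2 → (0, 1, 1, 3, 1) · λ_3 → (0, 0, 2, 2, 2) · λ_4 → (0, 0, 2, 1, 0) · λ_5 → (1, 0, 1, 1, 3) · λ_6 → (0, 0, 2, 1, 0) · λ_7 → (0, 0, 2, 1, 0) · λ_8 → (0, 0, 2, 2, 2) · λ_9 → (0, 3, 0, 0, 1) · λ_10 → (0, 0, 2, 1, 0) · λ_11 → (0, 0, 2, 2, 2) · λ_12 → (1, 0, 1, 1, 3) · λ_13 → (0, 3, 0, 1, 0) · λ_14 → (0, 0, 2, 2, 2) · λ_15 → (0, 0, 2, 2, 2)

These 15 weights hit 6 W_7-dot-orbits; sizes (5, 1, 5, 2, 1, 1):

[[1, 4, 6, 7, 10], [2], [3, 8, 11, 14, 15], [5, 12], [9], [13]]
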